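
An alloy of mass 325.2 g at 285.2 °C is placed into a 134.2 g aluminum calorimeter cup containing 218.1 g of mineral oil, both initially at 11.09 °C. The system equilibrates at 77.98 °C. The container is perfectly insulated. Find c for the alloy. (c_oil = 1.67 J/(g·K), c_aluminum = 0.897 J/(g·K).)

c ≈ 0.481 J/(g·K)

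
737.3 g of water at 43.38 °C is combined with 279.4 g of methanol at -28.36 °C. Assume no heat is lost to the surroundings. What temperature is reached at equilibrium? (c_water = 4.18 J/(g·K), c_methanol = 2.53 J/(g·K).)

T_f ≈ 30.0 °C

Heat lost by the water equals heat gained by the methanol:
737.3×4.18×(43.38 − T) = 279.4×2.53×(T − (-28.36))
3081.9(43.38 − T) = 706.88(T − (-28.36))
3788.8 T = 113646  ⇒  T ≈ 30.00 °C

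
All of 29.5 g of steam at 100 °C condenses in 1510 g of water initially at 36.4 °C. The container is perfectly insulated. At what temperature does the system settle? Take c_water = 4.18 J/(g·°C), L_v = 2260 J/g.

Net heat exchanged in the isolated system is zero:
latent heat released on condensation: 29.5×2260 = 66670
  condensate cools 100→T: 29.5×4.18×(T − 100) = 123.31(T − 100)
  water warms: 1510×4.18×(T − 36.4) = 6311.8(T − 36.4)
6435.1 T = 66670 + 12331 + 229750 = 308751
T ≈ 47.98 °C (< 100 °C, so full condensation is consistent).

T_f ≈ 48.0 °C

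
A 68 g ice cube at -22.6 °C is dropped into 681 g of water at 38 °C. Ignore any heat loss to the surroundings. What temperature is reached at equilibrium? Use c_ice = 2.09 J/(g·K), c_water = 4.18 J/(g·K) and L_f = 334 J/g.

T_f ≈ 26.3 °C

Sum of m c ΔT and latent-heat terms is zero:
warm ice to 0 °C: 68·2.09·(0 − (-22.6)) = 3211.9
  latent heat to melt: 68·334 = 22712
  meltwater 0→T: 68·4.18·T = 284.24 T
  water: 2846.6(T − 38)
3130.8 T = 108170 − 25924 = 82246
T ≈ 26.27 °C. Since T > 0 °C, the all-ice-melts assumption holds.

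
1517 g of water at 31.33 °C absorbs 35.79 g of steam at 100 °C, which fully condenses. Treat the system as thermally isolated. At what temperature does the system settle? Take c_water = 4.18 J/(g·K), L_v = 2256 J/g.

T_f ≈ 45.4 °C

Sum of m c ΔT and latent-heat terms is zero:
condense steam: −35.79·2256 = −80742; condensate cools 100→T: 35.79·4.18·(T − 100) = 149.6(T − 100); water warms: 1517·4.18·(T − 31.33) = 6341.1(T − 31.33)
6490.7 T = 80742 + 14960 + 198665 = 294368
T ≈ 45.35 °C (< 100 °C, so full condensation is consistent).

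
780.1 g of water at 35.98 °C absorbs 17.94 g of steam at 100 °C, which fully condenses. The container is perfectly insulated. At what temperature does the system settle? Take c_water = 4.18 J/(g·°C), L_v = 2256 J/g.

T_f ≈ 49.6 °C

Heat gained plus heat lost sum to zero:
latent heat released on condensation: 17.94×2256 = 40473
  condensate cools 100→T: 17.94×4.18×(T − 100) = 74.99(T − 100)
  original water: 3260.8(T − 35.98)
3335.8 T = 40473 + 7498.9 + 117324 = 165296
T ≈ 49.55 °C — below 100 °C, confirming all the steam condensed.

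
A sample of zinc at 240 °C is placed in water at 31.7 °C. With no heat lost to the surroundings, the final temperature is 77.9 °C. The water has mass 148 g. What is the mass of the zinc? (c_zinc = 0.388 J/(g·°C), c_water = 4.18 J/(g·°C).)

m ≈ 454 g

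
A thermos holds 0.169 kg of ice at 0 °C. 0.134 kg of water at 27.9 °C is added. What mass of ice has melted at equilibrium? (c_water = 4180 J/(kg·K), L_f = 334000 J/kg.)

m_melted ≈ 0.0468 kg

Heat available from the water dropping to 0 °C: 0.134·4180·27.9 = 15627 J.
Melting all 0.169 kg of ice would need 0.169·334000 = 56446 J.
Since 15627 < 56446 J, not all the ice melts; equilibrium is at 0 °C.
Mass melted = 15627/334000 ≈ 0.04679 kg.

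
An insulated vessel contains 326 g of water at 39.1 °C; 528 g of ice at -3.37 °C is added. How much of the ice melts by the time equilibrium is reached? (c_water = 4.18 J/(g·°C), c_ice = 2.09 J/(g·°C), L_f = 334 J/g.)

m_melted ≈ 148 g

Heat available from the water dropping to 0 °C: 326·4.18·39.1 = 53281 J.
Warming the ice to 0 °C takes 528·2.09·3.37 = 3718.9 J, leaving 49562 J for melting.
Fully melting the ice requires m_ice L_f = 528·334 = 176352 J.
49562 J < 176352 J, so only part of the ice melts and the system sits at 0 °C.
Mass melted = 49562/334 ≈ 148.4 g.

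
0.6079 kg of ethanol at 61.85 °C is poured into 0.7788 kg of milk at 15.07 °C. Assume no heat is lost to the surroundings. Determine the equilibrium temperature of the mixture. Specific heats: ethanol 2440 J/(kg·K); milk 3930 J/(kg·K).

T_f ≈ 30.3 °C

Conservation of energy gives ΣQ = 0:
0.6079×2440×(T − 61.85) + 0.7788×3930×(T − 15.07) = 0
1483.3(T − 61.85) + 3060.7(T − 15.07) = 0
4544 T = 137865
T ≈ 30.34 °C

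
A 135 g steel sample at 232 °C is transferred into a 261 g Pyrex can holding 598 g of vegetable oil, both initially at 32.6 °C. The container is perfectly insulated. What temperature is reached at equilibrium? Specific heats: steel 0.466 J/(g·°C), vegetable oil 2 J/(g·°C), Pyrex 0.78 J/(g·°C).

T_f ≈ 41.2 °C

T_f is the heat-capacity-weighted average of the initial temperatures:
T_f = (62.91*232 + 1196*32.6 + 203.58*32.6) / (62.91 + 1196 + 203.58)
    = 60221 / 1462.5 ≈ 41.18 °C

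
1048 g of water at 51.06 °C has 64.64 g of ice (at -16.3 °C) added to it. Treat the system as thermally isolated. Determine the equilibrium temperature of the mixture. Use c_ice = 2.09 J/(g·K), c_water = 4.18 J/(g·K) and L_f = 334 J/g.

Let T be the final temperature. ΣQ_i = 0:
ice -16.3→0 °C: 64.64·2.09·16.3 = 2202.1; fusion: m_ice L_f = 64.64·334 = 21590; warm the meltwater: 270.2 T; water cools: 1048·4.18·(T − 51.06) = 4380.6(T − 51.06)
4650.8 T = 223675 − 23792 = 199884
T ≈ 42.98 °C (positive, so assuming full melt was valid).

T_f ≈ 43.0 °C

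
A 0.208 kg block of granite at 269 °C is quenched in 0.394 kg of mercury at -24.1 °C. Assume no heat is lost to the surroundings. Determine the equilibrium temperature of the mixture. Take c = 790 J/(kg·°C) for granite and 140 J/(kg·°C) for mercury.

T_f ≈ 195.3 °C

Let T be the final temperature. ΣQ_i = 0:
0.208*790*(T − 269) + 0.394*140*(T − (-24.1)) = 0
164.32(T − 269) + 55.16(T − (-24.1)) = 0
(164.32 + 55.16) T = 164.32*269 + 55.16*(-24.1)
T ≈ 195.34 °C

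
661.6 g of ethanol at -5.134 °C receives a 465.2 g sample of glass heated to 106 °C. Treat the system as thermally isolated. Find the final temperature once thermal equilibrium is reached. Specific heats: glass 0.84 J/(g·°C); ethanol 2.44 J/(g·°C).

Let T be the final temperature. ΣQ_i = 0:
465.2×0.84×(T − 106) + 661.6×2.44×(T − (-5.134)) = 0
390.77(T − 106) + 1614.3(T − (-5.134)) = 0
(390.77 + 1614.3) T = 390.77×106 + 1614.3×(-5.134)
T = 33134/2005.1 ≈ 16.52 °C

T_f ≈ 16.5 °C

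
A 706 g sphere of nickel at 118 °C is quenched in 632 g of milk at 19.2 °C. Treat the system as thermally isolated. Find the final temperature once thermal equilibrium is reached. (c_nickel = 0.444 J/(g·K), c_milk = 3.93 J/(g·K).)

T_f ≈ 30.3 °C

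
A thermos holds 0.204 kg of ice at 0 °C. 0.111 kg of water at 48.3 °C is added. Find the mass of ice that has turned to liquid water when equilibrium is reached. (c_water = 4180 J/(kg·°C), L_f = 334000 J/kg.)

m_melted ≈ 0.0671 kg

Cooling the water to 0 °C releases 0.111·4180·48.3 = 22410 J.
To melt every bit of ice: 0.204·334000 = 68136 J.
Since 22410 < 68136 J, not all the ice melts; equilibrium is at 0 °C.
m_melted·334000 = 22410  ⇒  m_melted ≈ 0.0671 kg.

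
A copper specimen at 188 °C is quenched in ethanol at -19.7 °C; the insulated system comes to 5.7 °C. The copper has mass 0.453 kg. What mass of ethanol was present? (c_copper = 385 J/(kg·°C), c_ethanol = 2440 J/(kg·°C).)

Heat lost by the copper = heat gained by the ethanol:
0.453·385·(188 − 5.7) = m·2440·(5.7 − (-19.7))
61976 m = 31794  ⇒  m ≈ 0.513 kg

m ≈ 0.513 kg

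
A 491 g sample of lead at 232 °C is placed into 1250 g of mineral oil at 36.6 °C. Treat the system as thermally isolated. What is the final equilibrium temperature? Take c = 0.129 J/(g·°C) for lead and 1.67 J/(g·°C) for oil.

Heat lost by the lead equals heat gained by the oil:
491×0.129×(232 − T) = 1250×1.67×(T − 36.6)
63.34(232 − T) = 2087.5(T − 36.6)
2150.8 T = 91097  ⇒  T ≈ 42.35 °C

T_f ≈ 42.4 °C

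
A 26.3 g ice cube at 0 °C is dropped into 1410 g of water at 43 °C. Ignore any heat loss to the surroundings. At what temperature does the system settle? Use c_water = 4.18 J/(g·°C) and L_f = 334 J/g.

Sum of m c ΔT and latent-heat terms is zero:
fusion: m_ice L_f = 26.3·334 = 8784.2
  warm the meltwater: 109.93 T
  water cools: 1410·4.18·(T − 43) = 5893.8(T − 43)
6003.7 T = 253433 − 8784.2 = 244649
T ≈ 40.75 °C. Since T > 0 °C, the all-ice-melts assumption holds.

T_f ≈ 40.7 °C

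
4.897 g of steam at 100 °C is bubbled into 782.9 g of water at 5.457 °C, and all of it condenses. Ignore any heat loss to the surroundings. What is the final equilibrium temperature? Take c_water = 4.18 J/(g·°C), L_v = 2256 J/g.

T_f ≈ 9.4 °C

Energy conservation, ΣQ = 0:
latent heat released on condensation: 4.897×2256 = 11048
  condensate cools 100→T: 4.897×4.18×(T − 100) = 20.47(T − 100)
  water warms: 782.9×4.18×(T − 5.457) = 3272.5(T − 5.457)
3293 T = 11048 + 2046.9 + 17858 = 30953
T ≈ 9.40 °C (< 100 °C, so full condensation is consistent).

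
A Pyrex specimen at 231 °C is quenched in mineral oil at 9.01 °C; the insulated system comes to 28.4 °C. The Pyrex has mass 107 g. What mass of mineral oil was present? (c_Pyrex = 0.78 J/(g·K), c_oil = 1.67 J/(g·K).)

Net heat exchanged in the isolated system is zero:
107·0.78·(28.4 − 231) + m·1.67·(28.4 − 9.01) = 0
32.38 m = 16909
m = 16909/32.38 ≈ 522.2 g

m ≈ 522 g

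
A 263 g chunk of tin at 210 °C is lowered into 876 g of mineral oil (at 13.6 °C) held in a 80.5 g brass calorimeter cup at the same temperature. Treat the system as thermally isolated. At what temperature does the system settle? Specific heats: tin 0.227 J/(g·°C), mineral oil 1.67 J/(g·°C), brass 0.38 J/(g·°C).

T_f ≈ 21.1 °C

Let T be the final temperature. ΣQ_i = 0:
263×0.227×(T − 210) + 876×1.67×(T − 13.6) + 80.5×0.38×(T − 13.6) = 0
59.7(T − 210) + 1462.9(T − 13.6) + 30.59(T − 13.6) = 0
(59.7 + 1462.9 + 30.59) T = 59.7×210 + 1462.9×13.6 + 30.59×13.6
T ≈ 21.15 °C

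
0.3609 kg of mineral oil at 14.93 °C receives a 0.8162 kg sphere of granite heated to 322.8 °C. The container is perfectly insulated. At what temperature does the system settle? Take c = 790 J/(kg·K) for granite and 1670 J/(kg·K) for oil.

T_f ≈ 174.1 °C

Energy conservation, ΣQ = 0:
0.8162×790×(T − 322.8) + 0.3609×1670×(T − 14.93) = 0
644.8(T − 322.8) + 602.7(T − 14.93) = 0
(644.8 + 602.7) T = 644.8×322.8 + 602.7×14.93
T ≈ 174.06 °C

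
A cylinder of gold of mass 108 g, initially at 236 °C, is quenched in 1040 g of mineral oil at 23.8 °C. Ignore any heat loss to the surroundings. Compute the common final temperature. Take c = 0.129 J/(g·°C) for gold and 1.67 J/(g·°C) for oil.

T_f ≈ 25.5 °C

Taking heat into each body as positive, Σ m c ΔT = 0:
108*0.129*(T − 236) + 1040*1.67*(T − 23.8) = 0
1750.7 T = 44624
T ≈ 25.49 °C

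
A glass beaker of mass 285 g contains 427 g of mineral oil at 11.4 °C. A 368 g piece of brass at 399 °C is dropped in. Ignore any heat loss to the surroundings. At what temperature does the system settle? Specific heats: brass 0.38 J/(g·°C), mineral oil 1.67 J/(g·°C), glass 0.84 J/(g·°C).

T_f ≈ 61.0 °C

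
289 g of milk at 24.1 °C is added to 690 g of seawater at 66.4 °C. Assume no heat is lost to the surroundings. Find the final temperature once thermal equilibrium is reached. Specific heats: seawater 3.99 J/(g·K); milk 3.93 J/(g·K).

T_f ≈ 54.0 °C

Let T be the final temperature. ΣQ_i = 0:
690×3.99×(T − 66.4) + 289×3.93×(T − 24.1) = 0
2753.1(T − 66.4) + 1135.8(T − 24.1) = 0
3888.9 T = 210178
T ≈ 54.05 °C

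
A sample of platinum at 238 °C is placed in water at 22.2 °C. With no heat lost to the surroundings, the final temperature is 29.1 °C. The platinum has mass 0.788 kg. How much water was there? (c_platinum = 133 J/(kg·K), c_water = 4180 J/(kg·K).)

m ≈ 0.759 kg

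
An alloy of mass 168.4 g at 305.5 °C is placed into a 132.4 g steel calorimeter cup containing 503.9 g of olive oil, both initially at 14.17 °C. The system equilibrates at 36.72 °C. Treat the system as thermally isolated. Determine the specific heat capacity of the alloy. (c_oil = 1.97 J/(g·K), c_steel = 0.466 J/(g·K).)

Heat gained plus heat lost sum to zero:
168.4·c·(36.72 − 305.5) + 503.9·1.97·(36.72 − 14.17) + 132.4·0.466·(36.72 − 14.17) = 0
-45263 c = -23776
c = -23776/-45263 ≈ 0.5253 J/(g·K)

c ≈ 0.525 J/(g·K)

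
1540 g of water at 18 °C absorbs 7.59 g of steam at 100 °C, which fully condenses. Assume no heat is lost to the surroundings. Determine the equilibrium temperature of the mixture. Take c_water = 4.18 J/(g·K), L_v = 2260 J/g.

Conservation of energy gives ΣQ = 0:
latent heat released on condensation: 7.59·2260 = 17153; condensate cools 100→T: 7.59·4.18·(T − 100) = 31.73(T − 100); original water: 6437.2(T − 18)
6468.9 T = 17153 + 3172.6 + 115870 = 136196
T ≈ 21.05 °C (< 100 °C, so full condensation is consistent).

T_f ≈ 21.1 °C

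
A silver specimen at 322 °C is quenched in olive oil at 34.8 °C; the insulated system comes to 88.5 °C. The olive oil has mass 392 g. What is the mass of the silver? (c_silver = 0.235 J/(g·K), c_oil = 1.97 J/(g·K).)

Heat lost by the silver = heat gained by the oil:
m×0.235×(322 − 88.5) = 392×1.97×(88.5 − 34.8)
54.87 m = 41469  ⇒  m ≈ 755.7 g

m ≈ 756 g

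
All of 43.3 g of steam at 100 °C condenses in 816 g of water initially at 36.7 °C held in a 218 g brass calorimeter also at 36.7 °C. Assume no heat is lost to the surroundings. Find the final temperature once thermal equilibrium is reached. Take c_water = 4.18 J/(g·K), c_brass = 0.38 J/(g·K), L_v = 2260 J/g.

Let T be the final temperature. ΣQ_i = 0:
condense steam: −43.3·2260 = −97858; condensate cools 100→T: 43.3·4.18·(T − 100) = 180.99(T − 100); original water: 3410.9(T − 36.7); cup: 82.84(T − 36.7)
3674.7 T = 97858 + 18099 + 128220 = 244177
T ≈ 66.45 °C, under the boiling point, so the assumption holds.

T_f ≈ 66.4 °C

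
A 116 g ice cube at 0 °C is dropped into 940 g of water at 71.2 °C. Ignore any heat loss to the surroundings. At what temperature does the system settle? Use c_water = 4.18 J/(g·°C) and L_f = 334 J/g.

T_f ≈ 54.6 °C

Sum of m c ΔT and latent-heat terms is zero:
fusion: m_ice L_f = 116×334 = 38744; warm the meltwater: 484.88 T; water: 3929.2(T − 71.2)
4414.1 T = 279759 − 38744 = 241015
T ≈ 54.60 °C — above 0 °C, consistent with complete melting.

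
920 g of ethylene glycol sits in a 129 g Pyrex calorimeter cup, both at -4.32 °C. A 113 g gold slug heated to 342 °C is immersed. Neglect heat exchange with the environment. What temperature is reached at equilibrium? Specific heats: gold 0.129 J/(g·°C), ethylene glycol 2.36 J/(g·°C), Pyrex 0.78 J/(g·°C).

T_f ≈ -2.1 °C

T_f is the heat-capacity-weighted average of the initial temperatures:
T_f = (14.58×342 + 2171.2×(-4.32) + 100.62×(-4.32)) / (14.58 + 2171.2 + 100.62)
    = -4828.9 / 2286.4 ≈ -2.11 °C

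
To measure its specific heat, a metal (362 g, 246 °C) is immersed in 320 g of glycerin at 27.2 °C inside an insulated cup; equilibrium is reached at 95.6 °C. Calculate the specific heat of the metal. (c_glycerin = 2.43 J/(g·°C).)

c ≈ 0.977 J/(g·°C)

Taking heat into each body as positive, Σ m c ΔT = 0:
362·c·(95.6 − 246) + 320·2.43·(95.6 − 27.2) = 0
-54445 c = -53188
c = -53188/-54445 ≈ 0.9769 J/(g·°C)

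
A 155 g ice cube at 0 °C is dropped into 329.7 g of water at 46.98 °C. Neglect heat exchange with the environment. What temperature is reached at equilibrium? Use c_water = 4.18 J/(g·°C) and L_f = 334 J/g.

Sum of m c ΔT and latent-heat terms is zero:
fusion: m_ice L_f = 155×334 = 51770; meltwater 0→T: 155×4.18×T = 647.9 T; water: 1378.1(T − 46.98)
2026 T = 64745 − 51770 = 12975
T ≈ 6.40 °C. Since T > 0 °C, the all-ice-melts assumption holds.

T_f ≈ 6.4 °C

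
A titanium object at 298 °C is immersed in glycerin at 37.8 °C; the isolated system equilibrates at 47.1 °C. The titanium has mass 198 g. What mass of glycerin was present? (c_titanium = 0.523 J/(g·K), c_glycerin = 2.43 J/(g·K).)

m ≈ 1150 g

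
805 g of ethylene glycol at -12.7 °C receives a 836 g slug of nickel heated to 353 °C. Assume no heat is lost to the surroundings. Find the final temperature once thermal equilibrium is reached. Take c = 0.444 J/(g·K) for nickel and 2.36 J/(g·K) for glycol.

|Q_nickel| = |Q_glycol|:
836·0.444·(353 − T) = 805·2.36·(T − (-12.7))
371.18(353 − T) = 1899.8(T − (-12.7))
2271 T = 106900  ⇒  T ≈ 47.07 °C

T_f ≈ 47.1 °C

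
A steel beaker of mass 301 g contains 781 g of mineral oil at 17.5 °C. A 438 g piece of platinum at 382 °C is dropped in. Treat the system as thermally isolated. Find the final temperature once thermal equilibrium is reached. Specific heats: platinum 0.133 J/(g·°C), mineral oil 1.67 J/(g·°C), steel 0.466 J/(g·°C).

Setting the total heat transfer to zero:
438×0.133×(T − 382) + 781×1.67×(T − 17.5) + 301×0.466×(T − 17.5) = 0
1502.8 T = 47532
T = 47532 / 1502.8 = 31.6 °C

T_f ≈ 31.6 °C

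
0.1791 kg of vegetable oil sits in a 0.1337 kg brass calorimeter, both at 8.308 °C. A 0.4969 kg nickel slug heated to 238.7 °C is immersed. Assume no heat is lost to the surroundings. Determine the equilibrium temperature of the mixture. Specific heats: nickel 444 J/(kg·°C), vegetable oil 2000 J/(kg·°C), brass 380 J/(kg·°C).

Conservation of energy gives ΣQ = 0:
0.4969·444·(T − 238.7) + 0.1791·2000·(T − 8.308) + 0.1337·380·(T − 8.308) = 0
629.63 T = 56061
T = 56061 / 629.63 = 89 °C

T_f ≈ 89.0 °C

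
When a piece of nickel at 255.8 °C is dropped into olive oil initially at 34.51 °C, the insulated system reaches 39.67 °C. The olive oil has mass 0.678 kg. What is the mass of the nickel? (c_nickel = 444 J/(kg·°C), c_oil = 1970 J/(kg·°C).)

Net heat exchanged in the isolated system is zero:
m·444·(39.67 − 255.8) + 0.678·1970·(39.67 − 34.51) = 0
-95962 m = -6892
m = -6892/-95962 ≈ 0.07182 kg

m ≈ 0.0718 kg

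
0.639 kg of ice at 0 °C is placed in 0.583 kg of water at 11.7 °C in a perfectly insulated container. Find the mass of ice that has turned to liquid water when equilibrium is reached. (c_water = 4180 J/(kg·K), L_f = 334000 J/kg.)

m_melted ≈ 0.0854 kg

Heat available from the water dropping to 0 °C: 0.583·4180·11.7 = 28512 J.
Fully melting the ice requires m_ice L_f = 0.639·334000 = 213426 J.
28512 J < 213426 J, so only part of the ice melts and the system sits at 0 °C.
m_melt = 28512 / L_f = 0.08537 kg.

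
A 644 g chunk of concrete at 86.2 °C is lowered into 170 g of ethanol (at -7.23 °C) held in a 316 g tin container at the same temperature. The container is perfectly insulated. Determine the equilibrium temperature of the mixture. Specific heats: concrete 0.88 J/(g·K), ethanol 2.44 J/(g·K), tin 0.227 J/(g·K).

T_f ≈ 43.0 °C

Net heat exchanged in the isolated system is zero:
644*0.88*(T − 86.2) + 170*2.44*(T − (-7.23)) + 316*0.227*(T − (-7.23)) = 0
1053.3 T = 45334
T = 45334 / 1053.3 = 43 °C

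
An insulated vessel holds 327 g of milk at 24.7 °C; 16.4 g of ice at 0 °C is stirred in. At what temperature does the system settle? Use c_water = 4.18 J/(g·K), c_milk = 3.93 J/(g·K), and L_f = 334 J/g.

Conservation of energy gives ΣQ = 0:
latent heat to melt: 16.4·334 = 5477.6
  meltwater 0→T: 16.4·4.18·T = 68.55 T
  milk: 1285.1(T − 24.7)
1353.7 T = 31742 − 5477.6 = 26265
T ≈ 19.40 °C — above 0 °C, consistent with complete melting.

T_f ≈ 19.4 °C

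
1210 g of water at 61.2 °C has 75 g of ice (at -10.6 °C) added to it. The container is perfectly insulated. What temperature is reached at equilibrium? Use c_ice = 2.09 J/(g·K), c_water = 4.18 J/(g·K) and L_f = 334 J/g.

T_f ≈ 52.7 °C

Taking heat into each body as positive, Σ m c ΔT = 0:
ice -10.6→0 °C: 75·2.09·10.6 = 1661.5; fusion: m_ice L_f = 75·334 = 25050; meltwater 0→T: 75·4.18·T = 313.5 T; water cools: 1210·4.18·(T − 61.2) = 5057.8(T − 61.2)
5371.3 T = 309537 − 26712 = 282826
T ≈ 52.66 °C — above 0 °C, consistent with complete melting.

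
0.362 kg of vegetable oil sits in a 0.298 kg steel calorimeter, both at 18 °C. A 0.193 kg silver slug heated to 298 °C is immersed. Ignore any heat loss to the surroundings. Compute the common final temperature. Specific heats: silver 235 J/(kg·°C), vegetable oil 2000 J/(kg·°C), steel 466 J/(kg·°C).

T_f ≈ 32.0 °C

Energy conservation, ΣQ = 0:
0.193×235×(T − 298) + 0.362×2000×(T − 18) + 0.298×466×(T − 18) = 0
(45.36 + 724 + 138.87) T = 45.36×298 + 724×18 + 138.87×18
T ≈ 31.98 °C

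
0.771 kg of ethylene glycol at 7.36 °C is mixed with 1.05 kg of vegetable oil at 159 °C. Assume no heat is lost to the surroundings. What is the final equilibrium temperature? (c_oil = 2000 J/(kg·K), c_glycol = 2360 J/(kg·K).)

T_f is the heat-capacity-weighted average of the initial temperatures:
T_f = (2100*159 + 1819.6*7.36) / (2100 + 1819.6)
    = 347292 / 3919.6 ≈ 88.60 °C

T_f ≈ 88.6 °C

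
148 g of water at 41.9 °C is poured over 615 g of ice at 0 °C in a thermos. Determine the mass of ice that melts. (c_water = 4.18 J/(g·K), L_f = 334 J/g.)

m_melted ≈ 77.6 g

Heat available from the water dropping to 0 °C: 148·4.18·41.9 = 25921 J.
To melt every bit of ice: 615·334 = 205410 J.
25921 J < 205410 J, so only part of the ice melts and the system sits at 0 °C.
Mass melted = 25921/334 ≈ 77.61 g.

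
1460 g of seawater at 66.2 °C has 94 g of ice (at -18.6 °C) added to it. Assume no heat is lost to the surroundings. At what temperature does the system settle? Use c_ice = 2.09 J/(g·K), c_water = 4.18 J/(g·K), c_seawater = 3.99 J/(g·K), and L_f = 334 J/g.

Taking heat into each body as positive, Σ m c ΔT = 0:
warm ice to 0 °C: 94·2.09·(0 − (-18.6)) = 3654.2
  fusion: m_ice L_f = 94·334 = 31396
  meltwater 0→T: 94·4.18·T = 392.92 T
  seawater: 5825.4(T − 66.2)
6218.3 T = 385641 − 35050 = 350591
T ≈ 56.38 °C. Since T > 0 °C, the all-ice-melts assumption holds.

T_f ≈ 56.4 °C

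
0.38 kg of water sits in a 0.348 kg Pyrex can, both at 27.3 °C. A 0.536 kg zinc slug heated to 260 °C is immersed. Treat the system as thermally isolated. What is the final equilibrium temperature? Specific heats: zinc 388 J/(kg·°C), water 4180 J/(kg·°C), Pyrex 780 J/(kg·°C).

T_f = Σ m_i c_i T_i / Σ m_i c_i:
T_f = (207.97·260 + 1588.4·27.3 + 271.44·27.3) / (207.97 + 1588.4 + 271.44)
    = 104845 / 2067.8 ≈ 50.70 °C

T_f ≈ 50.7 °C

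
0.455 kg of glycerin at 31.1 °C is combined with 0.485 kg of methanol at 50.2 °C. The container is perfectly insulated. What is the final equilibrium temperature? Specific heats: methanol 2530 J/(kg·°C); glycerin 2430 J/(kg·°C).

T_f ≈ 41.1 °C

Set heat shed by the hot body equal to heat absorbed by the cold body:
0.485*2530*(50.2 − T) = 0.455*2430*(T − 31.1)
1227(50.2 − T) = 1105.7(T − 31.1)
2332.7 T = 95984  ⇒  T ≈ 41.15 °C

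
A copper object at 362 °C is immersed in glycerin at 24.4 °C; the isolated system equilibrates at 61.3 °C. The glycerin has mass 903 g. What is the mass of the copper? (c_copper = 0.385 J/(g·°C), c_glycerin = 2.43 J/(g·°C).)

m ≈ 699 g

|Q_copper| = |Q_glycerin|:
m·0.385·(362 − 61.3) = 903·2.43·(61.3 − 24.4)
115.77 m = 80969  ⇒  m ≈ 699.4 g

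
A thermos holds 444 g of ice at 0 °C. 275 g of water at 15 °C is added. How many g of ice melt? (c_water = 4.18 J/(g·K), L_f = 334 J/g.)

Heat available from the water dropping to 0 °C: 275×4.18×15 = 17242 J.
To melt every bit of ice: 444×334 = 148296 J.
17242 J < 148296 J, so only part of the ice melts and the system sits at 0 °C.
m_melted×334 = 17242  ⇒  m_melted ≈ 51.62 g.

m_melted ≈ 51.6 g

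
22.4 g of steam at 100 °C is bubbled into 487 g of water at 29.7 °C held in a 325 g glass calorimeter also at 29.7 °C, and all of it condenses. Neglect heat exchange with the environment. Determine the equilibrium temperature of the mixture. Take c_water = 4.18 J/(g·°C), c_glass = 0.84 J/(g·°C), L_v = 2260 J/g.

T_f ≈ 53.5 °C

Energy conservation, ΣQ = 0:
steam→water at 100 °C releases m L_v = 22.4×2260 = 50624; condensate cools 100→T: 22.4×4.18×(T − 100) = 93.63(T − 100); original water: 2035.7(T − 29.7); cup: 273(T − 29.7)
2402.3 T = 50624 + 9363.2 + 68567 = 128554
T ≈ 53.51 °C — below 100 °C, confirming all the steam condensed.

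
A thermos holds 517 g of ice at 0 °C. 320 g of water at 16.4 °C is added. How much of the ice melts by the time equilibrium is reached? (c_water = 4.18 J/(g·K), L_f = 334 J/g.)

m_melted ≈ 65.7 g

Heat available from the water dropping to 0 °C: 320·4.18·16.4 = 21937 J.
To melt every bit of ice: 517·334 = 172678 J.
That's not enough to melt it all — equilibrium is at 0 °C with ice remaining.
Mass melted = 21937/334 ≈ 65.68 g.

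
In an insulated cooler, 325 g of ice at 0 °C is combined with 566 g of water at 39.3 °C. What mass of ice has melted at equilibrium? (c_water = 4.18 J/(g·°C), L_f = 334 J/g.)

Heat available from the water dropping to 0 °C: 566·4.18·39.3 = 92979 J.
Fully melting the ice requires m_ice L_f = 325·334 = 108550 J.
92979 J < 108550 J, so only part of the ice melts and the system sits at 0 °C.
Mass melted = 92979/334 ≈ 278.4 g.

m_melted ≈ 278 g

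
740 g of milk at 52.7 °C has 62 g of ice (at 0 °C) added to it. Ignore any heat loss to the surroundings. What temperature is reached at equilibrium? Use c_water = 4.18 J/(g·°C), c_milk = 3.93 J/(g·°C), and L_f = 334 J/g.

Conservation of energy gives ΣQ = 0:
melt ice: 62·334 = 20708
  warm the meltwater: 259.16 T
  milk cools: 740·3.93·(T − 52.7) = 2908.2(T − 52.7)
3167.4 T = 153262 − 20708 = 132554
T ≈ 41.85 °C. Since T > 0 °C, the all-ice-melts assumption holds.

T_f ≈ 41.9 °C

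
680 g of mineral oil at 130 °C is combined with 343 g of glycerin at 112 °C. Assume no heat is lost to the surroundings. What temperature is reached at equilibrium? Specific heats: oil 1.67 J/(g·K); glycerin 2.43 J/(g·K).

Heat gained plus heat lost sum to zero:
680·1.67·(T − 130) + 343·2.43·(T − 112) = 0
(1135.6 + 833.49) T = 1135.6·130 + 833.49·112
T = 240979/1969.1 ≈ 122.38 °C

T_f ≈ 122.4 °C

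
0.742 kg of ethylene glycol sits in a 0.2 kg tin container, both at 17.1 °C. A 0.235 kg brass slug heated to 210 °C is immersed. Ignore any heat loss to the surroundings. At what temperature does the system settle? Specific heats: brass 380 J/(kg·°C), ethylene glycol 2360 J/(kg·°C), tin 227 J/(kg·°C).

T_f ≈ 26.2 °C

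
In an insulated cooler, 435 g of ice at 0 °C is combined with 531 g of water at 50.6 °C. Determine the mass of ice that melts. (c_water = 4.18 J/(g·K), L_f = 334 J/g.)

m_melted ≈ 336 g

Heat available from the water dropping to 0 °C: 531·4.18·50.6 = 112311 J.
Fully melting the ice requires m_ice L_f = 435·334 = 145290 J.
112311 J < 145290 J, so only part of the ice melts and the system sits at 0 °C.
m_melt = 112311 / L_f = 336.3 g.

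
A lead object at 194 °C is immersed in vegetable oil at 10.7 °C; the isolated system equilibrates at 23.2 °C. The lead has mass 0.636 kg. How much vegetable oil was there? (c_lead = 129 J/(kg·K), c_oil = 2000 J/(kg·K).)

m ≈ 0.561 kg

Net heat exchanged in the isolated system is zero:
0.636·129·(23.2 − 194) + m·2000·(23.2 − 10.7) = 0
25000 m = 14013
m = 14013/25000 ≈ 0.5605 kg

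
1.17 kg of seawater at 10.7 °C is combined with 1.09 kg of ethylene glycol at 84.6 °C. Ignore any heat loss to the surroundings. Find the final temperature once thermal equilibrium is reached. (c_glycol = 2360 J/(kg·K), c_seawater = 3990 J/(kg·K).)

T_f ≈ 37.0 °C

T_f = Σ m_i c_i T_i / Σ m_i c_i:
T_f = (2572.4·84.6 + 4668.3·10.7) / (2572.4 + 4668.3)
    = 267576 / 7240.7 ≈ 36.95 °C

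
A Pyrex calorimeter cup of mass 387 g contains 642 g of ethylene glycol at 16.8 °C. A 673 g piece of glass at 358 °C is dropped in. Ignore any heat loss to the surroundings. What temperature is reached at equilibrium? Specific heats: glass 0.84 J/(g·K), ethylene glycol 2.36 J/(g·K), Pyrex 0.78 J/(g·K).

T_f ≈ 97.8 °C

Energy conservation, ΣQ = 0:
673×0.84×(T − 358) + 642×2.36×(T − 16.8) + 387×0.78×(T − 16.8) = 0
(565.32 + 1515.1 + 301.86) T = 565.32×358 + 1515.1×16.8 + 301.86×16.8
T = 232910/2382.3 ≈ 97.77 °C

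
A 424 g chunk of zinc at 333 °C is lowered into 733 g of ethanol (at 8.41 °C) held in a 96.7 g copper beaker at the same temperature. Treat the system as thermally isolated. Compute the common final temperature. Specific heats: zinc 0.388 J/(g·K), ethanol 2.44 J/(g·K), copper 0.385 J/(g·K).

Heat gained plus heat lost sum to zero:
424×0.388×(T − 333) + 733×2.44×(T − 8.41) + 96.7×0.385×(T − 8.41) = 0
164.51(T − 333) + 1788.5(T − 8.41) + 37.23(T − 8.41) = 0
1990.3 T = 70137
T = 70137/1990.3 ≈ 35.24 °C

T_f ≈ 35.2 °C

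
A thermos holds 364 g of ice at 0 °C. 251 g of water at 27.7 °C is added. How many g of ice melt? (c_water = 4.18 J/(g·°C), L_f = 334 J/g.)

Heat available from the water dropping to 0 °C: 251×4.18×27.7 = 29062 J.
To melt every bit of ice: 364×334 = 121576 J.
Since 29062 < 121576 J, not all the ice melts; equilibrium is at 0 °C.
Mass melted = 29062/334 ≈ 87.01 g.

m_melted ≈ 87 g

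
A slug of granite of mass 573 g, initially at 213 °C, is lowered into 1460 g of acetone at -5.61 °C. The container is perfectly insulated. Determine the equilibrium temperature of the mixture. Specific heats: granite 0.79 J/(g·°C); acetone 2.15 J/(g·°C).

T_f ≈ 21.9 °C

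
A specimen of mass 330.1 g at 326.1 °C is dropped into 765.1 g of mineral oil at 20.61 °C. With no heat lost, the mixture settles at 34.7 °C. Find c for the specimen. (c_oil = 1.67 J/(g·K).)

c ≈ 0.187 J/(g·K)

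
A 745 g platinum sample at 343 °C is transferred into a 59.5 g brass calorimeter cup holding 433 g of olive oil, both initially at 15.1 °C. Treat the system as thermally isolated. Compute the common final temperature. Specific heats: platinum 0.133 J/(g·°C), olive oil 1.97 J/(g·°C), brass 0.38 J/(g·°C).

T_f ≈ 48.4 °C

Setting the total heat transfer to zero:
745*0.133*(T − 343) + 433*1.97*(T − 15.1) + 59.5*0.38*(T − 15.1) = 0
99.09(T − 343) + 853.01(T − 15.1) + 22.61(T − 15.1) = 0
974.71 T = 47208
T = 47208 / 974.71 = 48.4 °C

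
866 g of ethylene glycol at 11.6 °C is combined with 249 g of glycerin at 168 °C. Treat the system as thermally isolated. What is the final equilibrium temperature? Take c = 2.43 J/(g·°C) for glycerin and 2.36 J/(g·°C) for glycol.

T_f ≈ 47.3 °C

Conservation of energy gives ΣQ = 0:
249·2.43·(T − 168) + 866·2.36·(T − 11.6) = 0
605.07(T − 168) + 2043.8(T − 11.6) = 0
(605.07 + 2043.8) T = 605.07·168 + 2043.8·11.6
T = 125359 / 2648.8 = 47.3 °C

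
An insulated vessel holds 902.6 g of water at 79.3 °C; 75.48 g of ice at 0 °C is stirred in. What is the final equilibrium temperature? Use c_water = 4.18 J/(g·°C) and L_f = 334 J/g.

T_f ≈ 67.0 °C

Energy conservation, ΣQ = 0:
latent heat to melt: 75.48·334 = 25210; meltwater 0→T: 75.48·4.18·T = 315.51 T; water cools: 902.6·4.18·(T − 79.3) = 3772.9(T − 79.3)
4088.4 T = 299188 − 25210 = 273978
T ≈ 67.01 °C — above 0 °C, consistent with complete melting.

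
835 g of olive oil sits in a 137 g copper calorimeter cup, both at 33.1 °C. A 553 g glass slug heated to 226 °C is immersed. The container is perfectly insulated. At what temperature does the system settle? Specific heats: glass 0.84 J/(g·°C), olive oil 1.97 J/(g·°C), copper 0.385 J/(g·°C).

T_f ≈ 74.5 °C

T_f is the heat-capacity-weighted average of the initial temperatures:
T_f = (464.52×226 + 1645×33.1 + 52.75×33.1) / (464.52 + 1645 + 52.75)
    = 161175 / 2162.2 ≈ 74.54 °C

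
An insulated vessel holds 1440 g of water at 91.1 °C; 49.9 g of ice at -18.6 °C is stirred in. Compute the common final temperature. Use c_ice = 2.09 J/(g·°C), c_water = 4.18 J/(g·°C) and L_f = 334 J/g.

Energy conservation, ΣQ = 0:
warm ice to 0 °C: 49.9×2.09×(0 − (-18.6)) = 1939.8; melt ice: 49.9×334 = 16667; meltwater 0→T: 49.9×4.18×T = 208.58 T; water cools: 1440×4.18×(T − 91.1) = 6019.2(T − 91.1)
6227.8 T = 548349 − 18606 = 529743
T ≈ 85.06 °C. Since T > 0 °C, the all-ice-melts assumption holds.

T_f ≈ 85.1 °C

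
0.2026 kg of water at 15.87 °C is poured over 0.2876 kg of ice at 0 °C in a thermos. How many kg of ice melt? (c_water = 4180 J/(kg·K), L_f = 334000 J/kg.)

Cooling the water to 0 °C releases 0.2026×4180×15.87 = 13440 J.
To melt every bit of ice: 0.2876×334000 = 96058 J.
13440 J < 96058 J, so only part of the ice melts and the system sits at 0 °C.
Mass melted = 13440/334000 ≈ 0.04024 kg.

m_melted ≈ 0.0402 kg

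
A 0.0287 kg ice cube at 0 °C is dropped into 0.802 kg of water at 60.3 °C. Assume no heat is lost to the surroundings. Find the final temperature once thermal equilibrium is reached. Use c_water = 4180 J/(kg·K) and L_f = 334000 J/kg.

T_f ≈ 55.5 °C

Sum of m c ΔT and latent-heat terms is zero:
fusion: m_ice L_f = 0.0287×334000 = 9585.8
  meltwater 0→T: 0.0287×4180×T = 119.97 T
  water: 3352.4(T − 60.3)
3472.3 T = 202147 − 9585.8 = 192562
T ≈ 55.46 °C. Since T > 0 °C, the all-ice-melts assumption holds.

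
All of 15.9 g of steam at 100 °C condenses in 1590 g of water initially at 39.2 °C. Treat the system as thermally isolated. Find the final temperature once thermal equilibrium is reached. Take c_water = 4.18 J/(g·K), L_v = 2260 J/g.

Heat gained plus heat lost sum to zero:
latent heat released on condensation: 15.9·2260 = 35934; condensate cools 100→T: 15.9·4.18·(T − 100) = 66.46(T − 100); original water: 6646.2(T − 39.2)
6712.7 T = 35934 + 6646.2 + 260531 = 303111
T ≈ 45.16 °C (< 100 °C, so full condensation is consistent).

T_f ≈ 45.2 °C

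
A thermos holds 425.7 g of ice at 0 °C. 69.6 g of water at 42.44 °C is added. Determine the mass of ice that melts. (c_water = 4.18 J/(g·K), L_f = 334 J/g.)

Cooling the water to 0 °C releases 69.6×4.18×42.44 = 12347 J.
Melting all 425.7 g of ice would need 425.7×334 = 142184 J.
That's not enough to melt it all — equilibrium is at 0 °C with ice remaining.
m_melt = 12347 / L_f = 36.97 g.

m_melted ≈ 37 g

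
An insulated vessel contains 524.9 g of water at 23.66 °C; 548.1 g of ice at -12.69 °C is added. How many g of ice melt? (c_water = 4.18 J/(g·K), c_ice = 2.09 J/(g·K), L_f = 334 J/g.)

Water can give up m c ΔT = 524.9×4.18×23.66 = 51912 J before reaching 0 °C.
Of that, 548.1×2.09×12.69 = 14537 J goes to bring the ice to 0 °C, leaving 37375 J.
Melting all 548.1 g of ice would need 548.1×334 = 183065 J.
That's not enough to melt it all — equilibrium is at 0 °C with ice remaining.
Mass melted = 37375/334 ≈ 111.9 g.

m_melted ≈ 112 g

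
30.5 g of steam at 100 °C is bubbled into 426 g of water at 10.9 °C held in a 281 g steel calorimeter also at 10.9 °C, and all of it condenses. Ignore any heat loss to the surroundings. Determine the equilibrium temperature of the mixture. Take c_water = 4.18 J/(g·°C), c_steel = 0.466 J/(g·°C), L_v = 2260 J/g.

Energy conservation, ΣQ = 0:
steam→water at 100 °C releases m L_v = 30.5·2260 = 68930
  condensate cools 100→T: 30.5·4.18·(T − 100) = 127.49(T − 100)
  water warms: 426·4.18·(T − 10.9) = 1780.7(T − 10.9)
  steel cup: 281·0.466·(T − 10.9) = 130.95(T − 10.9)
2039.1 T = 68930 + 12749 + 20837 = 102516
T ≈ 50.27 °C (< 100 °C, so full condensation is consistent).

T_f ≈ 50.3 °C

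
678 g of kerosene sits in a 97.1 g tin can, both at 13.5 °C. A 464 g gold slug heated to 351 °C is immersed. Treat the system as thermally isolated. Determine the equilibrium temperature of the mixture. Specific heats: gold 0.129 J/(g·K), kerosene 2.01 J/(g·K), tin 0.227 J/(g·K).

T_f is the heat-capacity-weighted average of the initial temperatures:
T_f = (59.86*351 + 1362.8*13.5 + 22.04*13.5) / (59.86 + 1362.8 + 22.04)
    = 39705 / 1444.7 ≈ 27.48 °C

T_f ≈ 27.5 °C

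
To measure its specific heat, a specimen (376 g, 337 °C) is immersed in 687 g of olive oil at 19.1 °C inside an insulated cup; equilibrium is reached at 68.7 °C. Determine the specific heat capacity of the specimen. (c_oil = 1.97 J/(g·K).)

c ≈ 0.665 J/(g·K)

Heat gained plus heat lost sum to zero:
376×c×(68.7 − 337) + 687×1.97×(68.7 − 19.1) = 0
-100881 c = -67128
c = -67128/-100881 ≈ 0.6654 J/(g·K)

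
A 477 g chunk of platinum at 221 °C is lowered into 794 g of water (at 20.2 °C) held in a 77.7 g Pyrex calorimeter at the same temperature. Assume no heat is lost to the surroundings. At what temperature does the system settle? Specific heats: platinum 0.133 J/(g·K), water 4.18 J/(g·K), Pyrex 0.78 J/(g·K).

Taking heat into each body as positive, Σ m c ΔT = 0:
477·0.133·(T − 221) + 794·4.18·(T − 20.2) + 77.7·0.78·(T − 20.2) = 0
63.44(T − 221) + 3318.9(T − 20.2) + 60.61(T − 20.2) = 0
3443 T = 82287
T = 82287/3443 ≈ 23.90 °C

T_f ≈ 23.9 °C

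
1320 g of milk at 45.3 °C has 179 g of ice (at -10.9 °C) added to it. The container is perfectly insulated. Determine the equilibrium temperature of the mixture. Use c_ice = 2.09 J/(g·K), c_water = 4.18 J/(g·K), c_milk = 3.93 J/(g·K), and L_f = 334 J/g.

Energy balance with sensible and latent terms:
warm ice to 0 °C: 179·2.09·(0 − (-10.9)) = 4077.8; latent heat to melt: 179·334 = 59786; warm the meltwater: 748.22 T; milk cools: 1320·3.93·(T − 45.3) = 5187.6(T − 45.3)
5935.8 T = 234998 − 63864 = 171134
T ≈ 28.83 °C. Since T > 0 °C, the all-ice-melts assumption holds.

T_f ≈ 28.8 °C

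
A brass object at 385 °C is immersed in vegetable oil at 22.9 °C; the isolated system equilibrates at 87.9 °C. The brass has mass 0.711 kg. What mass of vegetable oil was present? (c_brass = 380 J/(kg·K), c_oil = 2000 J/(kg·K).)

m ≈ 0.617 kg

Let T be the final temperature. ΣQ_i = 0:
0.711·380·(87.9 − 385) + m·2000·(87.9 − 22.9) = 0
130000 m = 80270
m = 80270/130000 ≈ 0.6175 kg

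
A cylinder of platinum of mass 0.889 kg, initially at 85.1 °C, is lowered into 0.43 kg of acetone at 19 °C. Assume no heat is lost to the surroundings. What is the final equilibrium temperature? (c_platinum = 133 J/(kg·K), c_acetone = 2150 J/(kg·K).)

T_f ≈ 26.5 °C

|Q_platinum| = |Q_acetone|:
0.889·133·(85.1 − T) = 0.43·2150·(T − 19)
118.24(85.1 − T) = 924.5(T − 19)
1042.7 T = 27627  ⇒  T ≈ 26.50 °C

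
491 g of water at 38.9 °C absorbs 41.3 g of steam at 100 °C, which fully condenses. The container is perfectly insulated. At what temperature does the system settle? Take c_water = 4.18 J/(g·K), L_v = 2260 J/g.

T_f ≈ 85.6 °C

Conservation of energy gives ΣQ = 0:
latent heat released on condensation: 41.3·2260 = 93338
  condensate cools 100→T: 41.3·4.18·(T − 100) = 172.63(T − 100)
  water warms: 491·4.18·(T − 38.9) = 2052.4(T − 38.9)
2225 T = 93338 + 17263 + 79838 = 190439
T ≈ 85.59 °C (< 100 °C, so full condensation is consistent).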